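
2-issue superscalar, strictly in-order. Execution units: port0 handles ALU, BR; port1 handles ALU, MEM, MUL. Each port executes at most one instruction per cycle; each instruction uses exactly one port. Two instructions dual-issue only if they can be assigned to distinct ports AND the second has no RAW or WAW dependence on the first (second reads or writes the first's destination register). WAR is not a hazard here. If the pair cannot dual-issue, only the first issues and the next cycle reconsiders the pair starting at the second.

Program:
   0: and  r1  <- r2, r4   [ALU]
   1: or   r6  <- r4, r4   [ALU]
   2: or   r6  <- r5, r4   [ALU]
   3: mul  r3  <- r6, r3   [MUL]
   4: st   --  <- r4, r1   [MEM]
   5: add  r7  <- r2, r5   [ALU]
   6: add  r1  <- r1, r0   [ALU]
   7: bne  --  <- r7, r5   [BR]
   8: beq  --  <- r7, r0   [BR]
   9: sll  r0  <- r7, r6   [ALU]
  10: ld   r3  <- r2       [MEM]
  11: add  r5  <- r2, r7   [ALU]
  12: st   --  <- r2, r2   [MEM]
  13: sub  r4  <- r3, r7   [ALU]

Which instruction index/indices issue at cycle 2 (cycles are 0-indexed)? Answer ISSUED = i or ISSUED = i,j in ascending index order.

0. and.ALU+or.ALU @i0&i1  | 2-wide
1. or.ALU @i2  | RAW r6
2. mul.MUL @i3  | no-port MUL/MEM
3. st.MEM+add.ALU @i4&i5  | 2-wide
4. add.ALU+bne.BR @i6&i7  | 2-wide
5. beq.BR+sll.ALU @i8&i9  | 2-wide
6. ld.MEM+add.ALU @i10&i11  | 2-wide
7. st.MEM+sub.ALU @i12&i13  | 2-wide

ISSUED = 3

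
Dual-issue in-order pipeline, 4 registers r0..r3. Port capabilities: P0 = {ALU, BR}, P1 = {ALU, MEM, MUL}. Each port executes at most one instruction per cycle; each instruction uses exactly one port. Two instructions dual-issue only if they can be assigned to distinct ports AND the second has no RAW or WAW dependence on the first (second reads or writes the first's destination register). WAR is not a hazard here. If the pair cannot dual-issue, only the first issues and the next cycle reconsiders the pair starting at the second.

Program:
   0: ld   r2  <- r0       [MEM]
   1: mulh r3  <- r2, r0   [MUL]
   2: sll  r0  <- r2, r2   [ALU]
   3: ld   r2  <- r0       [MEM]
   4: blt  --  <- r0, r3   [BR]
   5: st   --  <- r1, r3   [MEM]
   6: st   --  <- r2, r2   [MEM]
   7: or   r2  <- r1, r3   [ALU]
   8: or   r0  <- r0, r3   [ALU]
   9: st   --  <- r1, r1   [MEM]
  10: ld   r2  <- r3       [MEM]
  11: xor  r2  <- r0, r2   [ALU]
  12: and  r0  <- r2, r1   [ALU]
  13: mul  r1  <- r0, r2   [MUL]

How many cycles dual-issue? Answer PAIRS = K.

PAIRS = 4

c0: i0 ld.MEM  no-port MEM/MUL
c1: i1,i2 mulh.MUL sll.ALU  pair
c2: i3,i4 ld.MEM blt.BR  pair
c3: i5 st.MEM  no-port MEM/MEM
c4: i6,i7 st.MEM or.ALU  pair
c5: i8,i9 or.ALU st.MEM  pair
c6: i10 ld.MEM  RAW+WAW r2
c7: i11 xor.ALU  RAW r2
c8: i12 and.ALU  RAW r0
c9: i13 mul.MUL  tail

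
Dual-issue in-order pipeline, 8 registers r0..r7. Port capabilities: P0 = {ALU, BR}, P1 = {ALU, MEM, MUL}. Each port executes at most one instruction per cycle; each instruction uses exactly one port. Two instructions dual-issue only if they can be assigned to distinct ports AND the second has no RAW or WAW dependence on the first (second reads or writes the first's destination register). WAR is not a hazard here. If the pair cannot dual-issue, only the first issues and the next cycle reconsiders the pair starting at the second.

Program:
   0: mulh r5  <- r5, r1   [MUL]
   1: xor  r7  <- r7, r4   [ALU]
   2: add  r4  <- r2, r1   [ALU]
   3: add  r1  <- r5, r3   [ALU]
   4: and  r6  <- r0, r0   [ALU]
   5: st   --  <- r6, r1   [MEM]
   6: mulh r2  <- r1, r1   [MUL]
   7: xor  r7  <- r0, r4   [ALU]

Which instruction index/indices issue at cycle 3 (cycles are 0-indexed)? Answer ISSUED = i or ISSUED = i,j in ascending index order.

ISSUED = 5

  cy0 -> i0+i1 (mulh.MUL+xor.ALU) dual
  cy1 -> i2+i3 (add.ALU+add.ALU) dual
  cy2 -> i4 (and.ALU) RAW r6
  cy3 -> i5 (st.MEM) no-port MEM/MUL
  cy4 -> i6+i7 (mulh.MUL+xor.ALU) dual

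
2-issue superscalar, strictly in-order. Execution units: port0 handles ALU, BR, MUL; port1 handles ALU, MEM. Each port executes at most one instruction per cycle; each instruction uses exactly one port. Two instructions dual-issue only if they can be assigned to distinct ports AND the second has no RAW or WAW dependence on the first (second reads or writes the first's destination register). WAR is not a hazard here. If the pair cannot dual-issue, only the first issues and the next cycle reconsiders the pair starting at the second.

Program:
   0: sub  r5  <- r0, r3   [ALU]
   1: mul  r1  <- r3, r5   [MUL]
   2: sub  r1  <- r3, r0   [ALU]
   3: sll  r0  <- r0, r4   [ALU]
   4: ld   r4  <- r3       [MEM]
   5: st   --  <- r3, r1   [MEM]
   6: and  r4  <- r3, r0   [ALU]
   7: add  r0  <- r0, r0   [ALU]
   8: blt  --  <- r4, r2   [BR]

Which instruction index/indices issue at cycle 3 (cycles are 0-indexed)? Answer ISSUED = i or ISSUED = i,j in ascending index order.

ISSUED = 4

  cy0 -> i0 (sub) RAW r5
  cy1 -> i1 (mul) WAW r1
  cy2 -> i2&i3 (sub;sll) dual
  cy3 -> i4 (ld) no-port MEM/MEM
  cy4 -> i5&i6 (st;and) dual
  cy5 -> i7&i8 (add;blt) dual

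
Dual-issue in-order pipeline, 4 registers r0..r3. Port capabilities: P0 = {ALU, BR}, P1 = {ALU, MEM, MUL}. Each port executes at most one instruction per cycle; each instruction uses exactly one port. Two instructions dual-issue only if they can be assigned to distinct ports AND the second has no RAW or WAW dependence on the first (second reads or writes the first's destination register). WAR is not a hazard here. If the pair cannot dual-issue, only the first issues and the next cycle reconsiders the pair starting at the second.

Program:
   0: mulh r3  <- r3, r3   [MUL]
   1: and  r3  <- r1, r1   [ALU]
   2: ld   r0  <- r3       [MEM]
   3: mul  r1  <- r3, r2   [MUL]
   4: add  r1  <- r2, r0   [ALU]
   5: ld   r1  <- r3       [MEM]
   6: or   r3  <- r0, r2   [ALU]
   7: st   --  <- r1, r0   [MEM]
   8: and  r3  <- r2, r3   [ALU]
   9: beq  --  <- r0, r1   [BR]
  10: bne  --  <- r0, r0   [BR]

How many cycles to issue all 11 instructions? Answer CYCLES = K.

  cy0 -> i0 (mulh) WAW r3
  cy1 -> i1 (and) RAW r3
  cy2 -> i2 (ld) no-port MEM/MUL
  cy3 -> i3 (mul) WAW r1
  cy4 -> i4 (add) WAW r1
  cy5 -> i5,i6 (ld+or) pair
  cy6 -> i7,i8 (st+and) pair
  cy7 -> i9 (beq) no-port BR/BR
  cy8 -> i10 (bne) tail

CYCLES = 9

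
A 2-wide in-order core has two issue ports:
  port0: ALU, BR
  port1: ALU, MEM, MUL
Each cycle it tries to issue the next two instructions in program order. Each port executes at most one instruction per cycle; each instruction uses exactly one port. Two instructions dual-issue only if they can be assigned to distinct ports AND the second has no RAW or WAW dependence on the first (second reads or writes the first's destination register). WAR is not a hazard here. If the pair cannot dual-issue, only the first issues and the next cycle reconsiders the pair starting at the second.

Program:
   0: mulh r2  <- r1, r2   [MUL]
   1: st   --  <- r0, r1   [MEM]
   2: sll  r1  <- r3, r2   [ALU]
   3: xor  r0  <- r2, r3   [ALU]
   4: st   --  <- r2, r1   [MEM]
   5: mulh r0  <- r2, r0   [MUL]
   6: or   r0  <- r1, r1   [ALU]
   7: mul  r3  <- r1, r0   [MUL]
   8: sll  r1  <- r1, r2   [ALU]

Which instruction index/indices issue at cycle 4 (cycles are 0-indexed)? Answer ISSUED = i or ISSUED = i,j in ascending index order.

ISSUED = 6

0. mulh @i0  | no-port MUL/MEM
1. st+sll @i1&i2  | 2-wide
2. xor+st @i3&i4  | 2-wide
3. mulh @i5  | WAW r0
4. or @i6  | RAW r0
5. mul+sll @i7&i8  | 2-wide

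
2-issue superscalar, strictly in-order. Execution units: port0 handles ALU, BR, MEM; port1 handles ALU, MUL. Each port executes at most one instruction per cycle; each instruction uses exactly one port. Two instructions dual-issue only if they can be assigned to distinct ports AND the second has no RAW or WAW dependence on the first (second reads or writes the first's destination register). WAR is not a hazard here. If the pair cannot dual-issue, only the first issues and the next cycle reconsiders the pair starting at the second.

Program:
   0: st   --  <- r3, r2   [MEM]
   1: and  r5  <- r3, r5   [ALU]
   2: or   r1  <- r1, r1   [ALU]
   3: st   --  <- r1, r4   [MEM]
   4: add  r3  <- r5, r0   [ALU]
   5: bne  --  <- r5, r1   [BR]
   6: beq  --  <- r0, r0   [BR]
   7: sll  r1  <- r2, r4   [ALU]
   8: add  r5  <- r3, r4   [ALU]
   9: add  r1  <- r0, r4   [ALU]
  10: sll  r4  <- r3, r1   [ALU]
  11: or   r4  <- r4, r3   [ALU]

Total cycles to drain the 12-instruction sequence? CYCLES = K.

c0: i0/i1 st/and  2-wide
c1: i2 or  RAW r1
c2: i3/i4 st/add  2-wide
c3: i5 bne  no-port BR/BR
c4: i6/i7 beq/sll  2-wide
c5: i8/i9 add/add  2-wide
c6: i10 sll  RAW+WAW r4
c7: i11 or  tail

CYCLES = 8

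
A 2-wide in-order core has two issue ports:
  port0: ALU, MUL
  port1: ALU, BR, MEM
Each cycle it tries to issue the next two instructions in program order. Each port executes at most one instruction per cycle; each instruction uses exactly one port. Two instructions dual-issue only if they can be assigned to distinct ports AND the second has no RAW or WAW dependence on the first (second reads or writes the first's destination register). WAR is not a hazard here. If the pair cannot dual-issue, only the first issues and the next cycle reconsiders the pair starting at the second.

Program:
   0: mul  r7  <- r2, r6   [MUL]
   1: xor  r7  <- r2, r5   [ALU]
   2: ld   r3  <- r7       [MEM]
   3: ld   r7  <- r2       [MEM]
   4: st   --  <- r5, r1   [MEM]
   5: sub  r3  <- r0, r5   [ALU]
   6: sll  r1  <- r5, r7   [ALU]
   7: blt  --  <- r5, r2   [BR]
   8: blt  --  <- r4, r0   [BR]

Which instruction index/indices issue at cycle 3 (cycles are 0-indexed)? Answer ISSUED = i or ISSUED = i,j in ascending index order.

0. mul.MUL @i0  | WAW r7
1. xor.ALU @i1  | RAW r7
2. ld.MEM @i2  | no-port MEM/MEM
3. ld.MEM @i3  | no-port MEM/MEM
4. st.MEM;sub.ALU @i4,i5  | 2-wide
5. sll.ALU;blt.BR @i6,i7  | 2-wide
6. blt.BR @i8  | tail

ISSUED = 3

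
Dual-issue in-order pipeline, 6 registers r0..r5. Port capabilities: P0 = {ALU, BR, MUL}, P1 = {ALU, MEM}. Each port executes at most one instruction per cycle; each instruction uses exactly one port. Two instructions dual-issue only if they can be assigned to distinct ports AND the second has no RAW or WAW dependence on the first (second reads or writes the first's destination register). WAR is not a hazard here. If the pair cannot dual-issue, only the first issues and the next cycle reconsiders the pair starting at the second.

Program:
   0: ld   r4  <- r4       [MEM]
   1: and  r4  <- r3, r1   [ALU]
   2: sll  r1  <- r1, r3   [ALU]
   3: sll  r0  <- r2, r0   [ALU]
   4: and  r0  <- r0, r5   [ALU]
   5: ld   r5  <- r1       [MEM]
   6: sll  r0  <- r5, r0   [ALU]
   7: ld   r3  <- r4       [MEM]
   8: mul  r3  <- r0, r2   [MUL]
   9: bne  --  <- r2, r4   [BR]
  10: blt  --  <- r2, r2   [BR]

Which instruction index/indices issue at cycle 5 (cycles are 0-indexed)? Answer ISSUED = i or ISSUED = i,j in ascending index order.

  cy0 -> i0 (ld.MEM) WAW r4
  cy1 -> i1,i2 (and.ALU;sll.ALU) 2-wide
  cy2 -> i3 (sll.ALU) RAW+WAW r0
  cy3 -> i4,i5 (and.ALU;ld.MEM) 2-wide
  cy4 -> i6,i7 (sll.ALU;ld.MEM) 2-wide
  cy5 -> i8 (mul.MUL) no-port MUL/BR
  cy6 -> i9 (bne.BR) no-port BR/BR
  cy7 -> i10 (blt.BR) tail

ISSUED = 8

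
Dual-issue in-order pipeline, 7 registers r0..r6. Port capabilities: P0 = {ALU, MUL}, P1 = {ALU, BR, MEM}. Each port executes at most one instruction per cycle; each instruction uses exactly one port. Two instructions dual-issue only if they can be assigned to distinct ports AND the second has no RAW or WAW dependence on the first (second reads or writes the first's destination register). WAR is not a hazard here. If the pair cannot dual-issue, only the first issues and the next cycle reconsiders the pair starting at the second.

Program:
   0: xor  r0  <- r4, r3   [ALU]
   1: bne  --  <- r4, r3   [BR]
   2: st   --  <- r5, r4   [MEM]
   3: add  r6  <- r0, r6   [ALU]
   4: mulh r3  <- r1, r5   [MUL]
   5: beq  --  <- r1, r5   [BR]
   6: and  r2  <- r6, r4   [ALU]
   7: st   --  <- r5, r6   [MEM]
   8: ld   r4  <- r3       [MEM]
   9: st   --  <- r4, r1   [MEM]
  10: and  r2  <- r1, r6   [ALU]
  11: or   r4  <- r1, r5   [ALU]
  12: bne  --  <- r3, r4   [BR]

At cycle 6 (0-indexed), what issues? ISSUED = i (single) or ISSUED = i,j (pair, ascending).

ISSUED = 11

0. xor;bne @i0,i1  | pair
1. st;add @i2,i3  | pair
2. mulh;beq @i4,i5  | pair
3. and;st @i6,i7  | pair
4. ld @i8  | no-port MEM/MEM
5. st;and @i9,i10  | pair
6. or @i11  | RAW r4
7. bne @i12  | tail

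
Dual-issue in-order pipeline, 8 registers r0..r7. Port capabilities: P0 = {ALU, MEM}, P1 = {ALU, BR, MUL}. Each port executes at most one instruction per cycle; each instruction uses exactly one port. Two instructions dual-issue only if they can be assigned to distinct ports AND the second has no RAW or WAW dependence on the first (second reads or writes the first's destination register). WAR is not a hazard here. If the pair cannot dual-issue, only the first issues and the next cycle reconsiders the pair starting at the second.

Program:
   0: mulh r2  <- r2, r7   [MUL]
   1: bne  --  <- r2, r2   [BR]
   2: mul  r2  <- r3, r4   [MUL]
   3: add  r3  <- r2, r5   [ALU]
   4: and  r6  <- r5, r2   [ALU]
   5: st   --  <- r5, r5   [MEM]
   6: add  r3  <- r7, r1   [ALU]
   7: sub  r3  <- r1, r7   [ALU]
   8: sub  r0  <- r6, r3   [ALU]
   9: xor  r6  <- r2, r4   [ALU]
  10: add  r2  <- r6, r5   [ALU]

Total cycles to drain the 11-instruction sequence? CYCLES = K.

CYCLES = 8

c0: i0 mulh  no-port MUL/BR
c1: i1 bne  no-port BR/MUL
c2: i2 mul  RAW r2
c3: i3+i4 add+and  2-wide
c4: i5+i6 st+add  2-wide
c5: i7 sub  RAW r3
c6: i8+i9 sub+xor  2-wide
c7: i10 add  tail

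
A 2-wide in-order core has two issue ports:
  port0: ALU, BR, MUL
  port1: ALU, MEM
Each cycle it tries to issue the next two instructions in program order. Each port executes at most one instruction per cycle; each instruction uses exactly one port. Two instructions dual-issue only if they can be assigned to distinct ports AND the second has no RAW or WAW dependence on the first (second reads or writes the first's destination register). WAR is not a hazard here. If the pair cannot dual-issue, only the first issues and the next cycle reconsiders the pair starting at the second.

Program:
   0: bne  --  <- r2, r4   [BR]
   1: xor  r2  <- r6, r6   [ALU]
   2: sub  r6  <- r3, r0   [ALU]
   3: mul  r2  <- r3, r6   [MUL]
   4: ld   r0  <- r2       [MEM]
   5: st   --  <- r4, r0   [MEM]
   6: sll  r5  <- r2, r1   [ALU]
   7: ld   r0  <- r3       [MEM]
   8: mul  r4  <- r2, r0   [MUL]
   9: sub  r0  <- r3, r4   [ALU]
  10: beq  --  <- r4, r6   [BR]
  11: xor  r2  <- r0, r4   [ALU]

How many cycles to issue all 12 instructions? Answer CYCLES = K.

#0 head=0: bne.BR xor.ALU i0+i1 pair
#1 head=2: sub.ALU i2 RAW r6
#2 head=3: mul.MUL i3 RAW r2
#3 head=4: ld.MEM i4 no-port MEM/MEM
#4 head=5: st.MEM sll.ALU i5+i6 pair
#5 head=7: ld.MEM i7 RAW r0
#6 head=8: mul.MUL i8 RAW r4
#7 head=9: sub.ALU beq.BR i9+i10 pair
#8 head=11: xor.ALU i11 tail

CYCLES = 9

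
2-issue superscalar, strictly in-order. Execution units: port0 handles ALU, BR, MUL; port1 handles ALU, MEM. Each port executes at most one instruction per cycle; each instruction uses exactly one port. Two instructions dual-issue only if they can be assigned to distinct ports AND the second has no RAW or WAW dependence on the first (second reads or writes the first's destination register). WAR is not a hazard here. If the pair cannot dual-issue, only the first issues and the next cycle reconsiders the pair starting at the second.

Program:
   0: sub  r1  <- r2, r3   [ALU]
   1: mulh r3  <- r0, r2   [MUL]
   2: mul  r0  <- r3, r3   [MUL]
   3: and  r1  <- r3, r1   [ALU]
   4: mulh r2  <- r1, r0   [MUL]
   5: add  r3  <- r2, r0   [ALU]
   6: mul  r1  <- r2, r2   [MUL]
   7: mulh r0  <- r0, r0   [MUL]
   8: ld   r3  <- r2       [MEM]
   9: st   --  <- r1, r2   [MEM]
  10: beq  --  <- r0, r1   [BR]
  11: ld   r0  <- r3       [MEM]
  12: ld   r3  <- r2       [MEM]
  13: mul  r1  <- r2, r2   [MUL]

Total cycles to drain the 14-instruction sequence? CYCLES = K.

c0: i0/i1 sub+mulh  dual
c1: i2/i3 mul+and  dual
c2: i4 mulh  RAW r2
c3: i5/i6 add+mul  dual
c4: i7/i8 mulh+ld  dual
c5: i9/i10 st+beq  dual
c6: i11 ld  no-port MEM/MEM
c7: i12/i13 ld+mul  dual

CYCLES = 8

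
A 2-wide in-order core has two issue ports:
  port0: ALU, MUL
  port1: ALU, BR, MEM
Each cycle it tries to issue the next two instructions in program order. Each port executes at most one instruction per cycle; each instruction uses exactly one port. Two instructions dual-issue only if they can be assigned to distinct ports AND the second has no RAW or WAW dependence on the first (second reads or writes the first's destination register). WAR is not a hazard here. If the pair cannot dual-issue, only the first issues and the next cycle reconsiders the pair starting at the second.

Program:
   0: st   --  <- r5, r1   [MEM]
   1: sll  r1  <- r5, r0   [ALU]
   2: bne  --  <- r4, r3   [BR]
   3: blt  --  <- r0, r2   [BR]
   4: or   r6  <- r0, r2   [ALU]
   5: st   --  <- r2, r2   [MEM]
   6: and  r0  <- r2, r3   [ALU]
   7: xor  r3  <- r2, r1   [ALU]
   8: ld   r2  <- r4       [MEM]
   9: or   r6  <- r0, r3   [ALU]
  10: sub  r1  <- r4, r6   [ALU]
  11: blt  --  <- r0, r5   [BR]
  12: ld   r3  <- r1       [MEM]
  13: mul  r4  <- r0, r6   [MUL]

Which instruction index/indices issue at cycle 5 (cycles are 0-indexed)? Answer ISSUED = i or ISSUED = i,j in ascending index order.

[0] i0+i1  st.MEM/sll.ALU  -- pair
[1] i2  bne.BR  -- no-port BR/BR
[2] i3+i4  blt.BR/or.ALU  -- pair
[3] i5+i6  st.MEM/and.ALU  -- pair
[4] i7+i8  xor.ALU/ld.MEM  -- pair
[5] i9  or.ALU  -- RAW r6
[6] i10+i11  sub.ALU/blt.BR  -- pair
[7] i12+i13  ld.MEM/mul.MUL  -- pair

ISSUED = 9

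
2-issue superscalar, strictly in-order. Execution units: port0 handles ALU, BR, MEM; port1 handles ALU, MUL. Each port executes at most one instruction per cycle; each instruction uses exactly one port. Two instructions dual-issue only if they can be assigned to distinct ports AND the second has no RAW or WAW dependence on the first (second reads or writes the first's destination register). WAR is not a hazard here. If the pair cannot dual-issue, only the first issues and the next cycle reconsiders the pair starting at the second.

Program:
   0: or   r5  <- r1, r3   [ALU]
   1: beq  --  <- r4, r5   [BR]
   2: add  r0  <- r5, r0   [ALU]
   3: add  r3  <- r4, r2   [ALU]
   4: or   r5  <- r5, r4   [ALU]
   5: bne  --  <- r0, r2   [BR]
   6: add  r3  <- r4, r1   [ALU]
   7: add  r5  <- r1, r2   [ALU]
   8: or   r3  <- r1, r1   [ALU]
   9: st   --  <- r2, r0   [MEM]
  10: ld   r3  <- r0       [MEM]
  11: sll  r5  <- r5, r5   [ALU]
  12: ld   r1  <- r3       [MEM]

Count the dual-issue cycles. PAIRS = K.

PAIRS = 5

0. or @i0  | RAW r5
1. beq/add @i1&i2  | dual
2. add/or @i3&i4  | dual
3. bne/add @i5&i6  | dual
4. add/or @i7&i8  | dual
5. st @i9  | no-port MEM/MEM
6. ld/sll @i10&i11  | dual
7. ld @i12  | tail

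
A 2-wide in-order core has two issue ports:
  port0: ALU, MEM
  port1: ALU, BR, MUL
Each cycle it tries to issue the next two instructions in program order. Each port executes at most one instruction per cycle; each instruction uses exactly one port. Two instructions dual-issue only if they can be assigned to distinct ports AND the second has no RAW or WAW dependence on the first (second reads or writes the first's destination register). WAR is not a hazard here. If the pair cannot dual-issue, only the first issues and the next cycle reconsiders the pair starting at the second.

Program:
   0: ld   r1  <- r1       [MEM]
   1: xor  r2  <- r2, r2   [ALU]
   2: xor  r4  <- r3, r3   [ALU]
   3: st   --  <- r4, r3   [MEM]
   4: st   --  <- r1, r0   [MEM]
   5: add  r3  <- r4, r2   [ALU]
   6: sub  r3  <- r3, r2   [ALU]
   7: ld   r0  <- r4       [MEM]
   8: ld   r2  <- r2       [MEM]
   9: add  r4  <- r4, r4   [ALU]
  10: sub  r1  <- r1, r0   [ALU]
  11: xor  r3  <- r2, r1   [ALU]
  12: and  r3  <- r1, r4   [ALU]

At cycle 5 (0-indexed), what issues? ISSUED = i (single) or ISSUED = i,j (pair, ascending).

ISSUED = 8,9

t=0 i0/i1:ld.MEM xor.ALU ; 2-wide
t=1 i2:xor.ALU ; RAW r4
t=2 i3:st.MEM ; no-port MEM/MEM
t=3 i4/i5:st.MEM add.ALU ; 2-wide
t=4 i6/i7:sub.ALU ld.MEM ; 2-wide
t=5 i8/i9:ld.MEM add.ALU ; 2-wide
t=6 i10:sub.ALU ; RAW r1
t=7 i11:xor.ALU ; WAW r3
t=8 i12:and.ALU ; tail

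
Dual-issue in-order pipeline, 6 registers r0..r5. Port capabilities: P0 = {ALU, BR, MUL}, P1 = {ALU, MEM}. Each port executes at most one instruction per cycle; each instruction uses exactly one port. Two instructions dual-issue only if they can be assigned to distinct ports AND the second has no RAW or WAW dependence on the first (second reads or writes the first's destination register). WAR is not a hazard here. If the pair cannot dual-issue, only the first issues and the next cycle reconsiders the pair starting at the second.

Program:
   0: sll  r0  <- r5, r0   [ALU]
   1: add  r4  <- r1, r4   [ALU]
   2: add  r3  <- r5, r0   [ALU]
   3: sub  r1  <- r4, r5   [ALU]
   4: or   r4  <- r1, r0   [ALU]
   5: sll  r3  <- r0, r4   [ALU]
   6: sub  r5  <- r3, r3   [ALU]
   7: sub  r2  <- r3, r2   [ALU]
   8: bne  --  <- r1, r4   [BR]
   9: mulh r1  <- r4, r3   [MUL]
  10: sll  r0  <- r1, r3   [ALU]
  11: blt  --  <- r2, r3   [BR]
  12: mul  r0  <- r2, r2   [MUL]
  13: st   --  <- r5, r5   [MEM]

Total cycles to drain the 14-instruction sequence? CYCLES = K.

CYCLES = 9

c0: i0&i1 sll.ALU/add.ALU  pair
c1: i2&i3 add.ALU/sub.ALU  pair
c2: i4 or.ALU  RAW r4
c3: i5 sll.ALU  RAW r3
c4: i6&i7 sub.ALU/sub.ALU  pair
c5: i8 bne.BR  no-port BR/MUL
c6: i9 mulh.MUL  RAW r1
c7: i10&i11 sll.ALU/blt.BR  pair
c8: i12&i13 mul.MUL/st.MEM  pair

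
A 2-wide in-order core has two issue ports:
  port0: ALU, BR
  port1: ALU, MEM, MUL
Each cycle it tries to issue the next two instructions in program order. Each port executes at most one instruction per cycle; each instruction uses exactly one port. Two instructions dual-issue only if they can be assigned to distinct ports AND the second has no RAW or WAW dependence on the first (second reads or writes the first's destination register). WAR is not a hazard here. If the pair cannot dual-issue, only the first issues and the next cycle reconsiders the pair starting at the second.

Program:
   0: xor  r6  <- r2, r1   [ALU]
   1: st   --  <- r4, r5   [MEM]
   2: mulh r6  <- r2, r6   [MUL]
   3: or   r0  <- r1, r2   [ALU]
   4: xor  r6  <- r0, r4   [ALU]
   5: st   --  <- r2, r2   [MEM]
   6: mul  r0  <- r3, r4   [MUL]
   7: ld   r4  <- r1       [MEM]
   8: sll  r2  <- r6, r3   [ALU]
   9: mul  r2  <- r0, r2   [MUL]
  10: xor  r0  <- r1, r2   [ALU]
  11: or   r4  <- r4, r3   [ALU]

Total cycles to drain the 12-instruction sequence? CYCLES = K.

[0] i0&i1  xor.ALU+st.MEM  -- 2-wide
[1] i2&i3  mulh.MUL+or.ALU  -- 2-wide
[2] i4&i5  xor.ALU+st.MEM  -- 2-wide
[3] i6  mul.MUL  -- no-port MUL/MEM
[4] i7&i8  ld.MEM+sll.ALU  -- 2-wide
[5] i9  mul.MUL  -- RAW r2
[6] i10&i11  xor.ALU+or.ALU  -- 2-wide

CYCLES = 7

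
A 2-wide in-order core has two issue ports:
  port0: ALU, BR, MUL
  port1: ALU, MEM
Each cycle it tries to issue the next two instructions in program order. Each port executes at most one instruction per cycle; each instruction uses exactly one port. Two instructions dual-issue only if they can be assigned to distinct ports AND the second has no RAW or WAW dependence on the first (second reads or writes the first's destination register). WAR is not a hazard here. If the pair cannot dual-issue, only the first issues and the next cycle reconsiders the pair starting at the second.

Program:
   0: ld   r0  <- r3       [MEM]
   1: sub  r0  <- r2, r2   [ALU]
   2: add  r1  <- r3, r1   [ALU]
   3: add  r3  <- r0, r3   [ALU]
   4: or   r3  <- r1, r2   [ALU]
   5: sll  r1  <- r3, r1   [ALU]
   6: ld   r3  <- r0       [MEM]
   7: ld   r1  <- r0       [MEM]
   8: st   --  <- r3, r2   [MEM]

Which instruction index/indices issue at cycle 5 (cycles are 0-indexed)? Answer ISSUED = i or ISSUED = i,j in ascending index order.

ISSUED = 7

0. ld.MEM @i0  | WAW r0
1. sub.ALU add.ALU @i1/i2  | 2-wide
2. add.ALU @i3  | WAW r3
3. or.ALU @i4  | RAW r3
4. sll.ALU ld.MEM @i5/i6  | 2-wide
5. ld.MEM @i7  | no-port MEM/MEM
6. st.MEM @i8  | tail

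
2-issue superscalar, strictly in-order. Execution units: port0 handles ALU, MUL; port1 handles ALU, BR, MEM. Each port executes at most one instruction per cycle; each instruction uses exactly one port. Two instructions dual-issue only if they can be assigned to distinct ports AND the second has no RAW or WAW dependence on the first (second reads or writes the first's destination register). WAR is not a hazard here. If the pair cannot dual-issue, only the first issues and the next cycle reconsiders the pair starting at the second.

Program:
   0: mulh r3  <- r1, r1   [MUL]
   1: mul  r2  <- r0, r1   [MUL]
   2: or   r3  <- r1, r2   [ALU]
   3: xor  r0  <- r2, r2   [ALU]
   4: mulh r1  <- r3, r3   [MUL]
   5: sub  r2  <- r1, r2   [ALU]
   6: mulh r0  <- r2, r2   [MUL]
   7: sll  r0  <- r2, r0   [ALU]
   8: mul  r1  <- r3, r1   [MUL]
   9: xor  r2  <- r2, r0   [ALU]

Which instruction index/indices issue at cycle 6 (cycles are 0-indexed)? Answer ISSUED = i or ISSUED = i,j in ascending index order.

c0: i0 mulh.MUL  no-port MUL/MUL
c1: i1 mul.MUL  RAW r2
c2: i2&i3 or.ALU/xor.ALU  dual
c3: i4 mulh.MUL  RAW r1
c4: i5 sub.ALU  RAW r2
c5: i6 mulh.MUL  RAW+WAW r0
c6: i7&i8 sll.ALU/mul.MUL  dual
c7: i9 xor.ALU  tail

ISSUED = 7,8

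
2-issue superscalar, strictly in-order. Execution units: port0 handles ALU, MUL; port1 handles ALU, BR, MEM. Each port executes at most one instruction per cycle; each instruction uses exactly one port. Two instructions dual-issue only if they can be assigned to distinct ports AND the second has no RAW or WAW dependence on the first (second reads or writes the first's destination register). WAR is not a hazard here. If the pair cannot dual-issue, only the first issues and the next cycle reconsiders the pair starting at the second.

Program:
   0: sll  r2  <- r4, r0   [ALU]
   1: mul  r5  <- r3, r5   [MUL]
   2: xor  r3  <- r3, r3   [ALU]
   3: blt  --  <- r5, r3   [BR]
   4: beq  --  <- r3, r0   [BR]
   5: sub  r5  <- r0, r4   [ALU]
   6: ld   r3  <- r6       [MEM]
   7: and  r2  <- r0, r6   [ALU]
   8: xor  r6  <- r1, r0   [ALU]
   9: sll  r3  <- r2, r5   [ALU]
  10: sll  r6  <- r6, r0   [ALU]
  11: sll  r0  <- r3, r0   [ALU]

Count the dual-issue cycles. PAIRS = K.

[0] i0,i1  sll/mul  -- pair
[1] i2  xor  -- RAW r3
[2] i3  blt  -- no-port BR/BR
[3] i4,i5  beq/sub  -- pair
[4] i6,i7  ld/and  -- pair
[5] i8,i9  xor/sll  -- pair
[6] i10,i11  sll/sll  -- pair

PAIRS = 5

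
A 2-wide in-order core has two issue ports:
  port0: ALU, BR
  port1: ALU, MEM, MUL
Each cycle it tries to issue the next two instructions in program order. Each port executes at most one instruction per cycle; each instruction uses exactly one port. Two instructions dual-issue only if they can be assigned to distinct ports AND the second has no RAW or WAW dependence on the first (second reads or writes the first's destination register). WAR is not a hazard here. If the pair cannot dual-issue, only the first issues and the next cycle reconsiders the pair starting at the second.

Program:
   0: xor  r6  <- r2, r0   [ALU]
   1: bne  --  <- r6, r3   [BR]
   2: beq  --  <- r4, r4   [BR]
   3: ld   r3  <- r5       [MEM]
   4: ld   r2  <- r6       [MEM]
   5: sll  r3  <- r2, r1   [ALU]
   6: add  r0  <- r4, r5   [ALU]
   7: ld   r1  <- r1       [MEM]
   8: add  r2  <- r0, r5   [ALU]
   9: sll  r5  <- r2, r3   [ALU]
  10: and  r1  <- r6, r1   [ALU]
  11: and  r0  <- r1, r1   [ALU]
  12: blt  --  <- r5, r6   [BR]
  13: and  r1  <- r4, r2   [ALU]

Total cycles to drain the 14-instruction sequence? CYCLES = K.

CYCLES = 9

[0] i0  xor.ALU  -- RAW r6
[1] i1  bne.BR  -- no-port BR/BR
[2] i2,i3  beq.BR ld.MEM  -- dual
[3] i4  ld.MEM  -- RAW r2
[4] i5,i6  sll.ALU add.ALU  -- dual
[5] i7,i8  ld.MEM add.ALU  -- dual
[6] i9,i10  sll.ALU and.ALU  -- dual
[7] i11,i12  and.ALU blt.BR  -- dual
[8] i13  and.ALU  -- tail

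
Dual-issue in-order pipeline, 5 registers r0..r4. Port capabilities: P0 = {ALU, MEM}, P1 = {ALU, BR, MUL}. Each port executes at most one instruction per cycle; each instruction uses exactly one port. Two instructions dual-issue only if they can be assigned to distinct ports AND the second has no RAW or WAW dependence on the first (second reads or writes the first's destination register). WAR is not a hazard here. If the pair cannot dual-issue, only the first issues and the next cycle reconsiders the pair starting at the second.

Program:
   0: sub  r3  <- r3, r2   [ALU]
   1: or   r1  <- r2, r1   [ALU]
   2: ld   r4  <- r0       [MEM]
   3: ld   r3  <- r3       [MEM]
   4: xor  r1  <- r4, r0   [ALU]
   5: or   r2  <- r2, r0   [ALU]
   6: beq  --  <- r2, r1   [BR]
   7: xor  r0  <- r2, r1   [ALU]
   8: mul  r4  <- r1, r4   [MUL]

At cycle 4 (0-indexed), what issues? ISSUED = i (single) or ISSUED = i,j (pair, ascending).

0. sub;or @i0,i1  | pair
1. ld @i2  | no-port MEM/MEM
2. ld;xor @i3,i4  | pair
3. or @i5  | RAW r2
4. beq;xor @i6,i7  | pair
5. mul @i8  | tail

ISSUED = 6,7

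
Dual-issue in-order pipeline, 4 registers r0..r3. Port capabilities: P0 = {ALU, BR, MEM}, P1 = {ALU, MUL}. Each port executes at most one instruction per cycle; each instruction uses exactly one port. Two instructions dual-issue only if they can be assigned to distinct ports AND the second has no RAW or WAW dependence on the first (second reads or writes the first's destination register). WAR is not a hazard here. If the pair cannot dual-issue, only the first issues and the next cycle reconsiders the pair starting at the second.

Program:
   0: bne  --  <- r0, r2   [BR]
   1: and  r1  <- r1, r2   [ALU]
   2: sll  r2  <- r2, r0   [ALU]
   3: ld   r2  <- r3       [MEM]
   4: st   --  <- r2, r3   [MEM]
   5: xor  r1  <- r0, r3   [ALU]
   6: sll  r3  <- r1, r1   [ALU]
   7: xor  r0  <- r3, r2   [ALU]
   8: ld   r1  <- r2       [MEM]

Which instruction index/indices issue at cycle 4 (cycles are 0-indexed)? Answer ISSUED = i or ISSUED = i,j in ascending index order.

ISSUED = 6

t=0 i0/i1:bne and ; dual
t=1 i2:sll ; WAW r2
t=2 i3:ld ; no-port MEM/MEM
t=3 i4/i5:st xor ; dual
t=4 i6:sll ; RAW r3
t=5 i7/i8:xor ld ; dual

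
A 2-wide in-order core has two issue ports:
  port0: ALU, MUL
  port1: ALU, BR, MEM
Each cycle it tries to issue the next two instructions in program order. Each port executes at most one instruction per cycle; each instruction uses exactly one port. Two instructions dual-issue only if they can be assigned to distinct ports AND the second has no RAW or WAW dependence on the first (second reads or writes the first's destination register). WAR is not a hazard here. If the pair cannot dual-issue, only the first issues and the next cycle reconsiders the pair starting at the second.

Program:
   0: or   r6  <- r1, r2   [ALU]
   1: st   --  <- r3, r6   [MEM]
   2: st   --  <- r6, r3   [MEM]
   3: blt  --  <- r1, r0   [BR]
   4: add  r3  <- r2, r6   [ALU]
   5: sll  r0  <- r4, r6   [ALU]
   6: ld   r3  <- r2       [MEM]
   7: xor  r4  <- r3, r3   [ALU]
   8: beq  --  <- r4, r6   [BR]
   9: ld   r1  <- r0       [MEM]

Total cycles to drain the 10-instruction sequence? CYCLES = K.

CYCLES = 8

0. or.ALU @i0  | RAW r6
1. st.MEM @i1  | no-port MEM/MEM
2. st.MEM @i2  | no-port MEM/BR
3. blt.BR;add.ALU @i3/i4  | pair
4. sll.ALU;ld.MEM @i5/i6  | pair
5. xor.ALU @i7  | RAW r4
6. beq.BR @i8  | no-port BR/MEM
7. ld.MEM @i9  | tail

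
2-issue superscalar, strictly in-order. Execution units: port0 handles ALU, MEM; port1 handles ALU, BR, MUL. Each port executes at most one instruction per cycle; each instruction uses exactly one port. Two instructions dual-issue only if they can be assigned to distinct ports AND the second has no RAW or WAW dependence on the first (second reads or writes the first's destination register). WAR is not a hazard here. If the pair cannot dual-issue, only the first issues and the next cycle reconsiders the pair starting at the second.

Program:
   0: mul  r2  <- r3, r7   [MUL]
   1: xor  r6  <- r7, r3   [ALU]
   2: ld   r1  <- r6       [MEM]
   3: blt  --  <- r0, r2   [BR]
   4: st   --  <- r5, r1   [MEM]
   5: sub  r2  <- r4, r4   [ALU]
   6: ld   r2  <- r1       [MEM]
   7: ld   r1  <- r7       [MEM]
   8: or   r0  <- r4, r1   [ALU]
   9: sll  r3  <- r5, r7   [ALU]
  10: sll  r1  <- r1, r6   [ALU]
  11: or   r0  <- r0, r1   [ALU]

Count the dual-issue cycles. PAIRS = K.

PAIRS = 4

#0 head=0: mul.MUL;xor.ALU i0+i1 2-wide
#1 head=2: ld.MEM;blt.BR i2+i3 2-wide
#2 head=4: st.MEM;sub.ALU i4+i5 2-wide
#3 head=6: ld.MEM i6 no-port MEM/MEM
#4 head=7: ld.MEM i7 RAW r1
#5 head=8: or.ALU;sll.ALU i8+i9 2-wide
#6 head=10: sll.ALU i10 RAW r1
#7 head=11: or.ALU i11 tail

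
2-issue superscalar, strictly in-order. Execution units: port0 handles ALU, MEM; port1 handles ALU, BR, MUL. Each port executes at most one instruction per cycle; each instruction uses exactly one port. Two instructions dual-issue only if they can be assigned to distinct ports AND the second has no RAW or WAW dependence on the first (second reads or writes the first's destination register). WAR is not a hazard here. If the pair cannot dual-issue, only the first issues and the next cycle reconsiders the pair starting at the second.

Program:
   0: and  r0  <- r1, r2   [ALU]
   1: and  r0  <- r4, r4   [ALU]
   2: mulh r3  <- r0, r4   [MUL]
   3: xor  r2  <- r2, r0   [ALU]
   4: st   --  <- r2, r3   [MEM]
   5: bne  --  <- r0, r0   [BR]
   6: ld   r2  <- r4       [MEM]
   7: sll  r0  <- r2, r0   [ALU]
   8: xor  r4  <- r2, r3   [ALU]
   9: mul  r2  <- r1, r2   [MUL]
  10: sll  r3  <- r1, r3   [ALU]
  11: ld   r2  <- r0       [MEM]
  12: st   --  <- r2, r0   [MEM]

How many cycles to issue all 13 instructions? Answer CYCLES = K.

t=0 i0:and.ALU ; WAW r0
t=1 i1:and.ALU ; RAW r0
t=2 i2/i3:mulh.MUL+xor.ALU ; dual
t=3 i4/i5:st.MEM+bne.BR ; dual
t=4 i6:ld.MEM ; RAW r2
t=5 i7/i8:sll.ALU+xor.ALU ; dual
t=6 i9/i10:mul.MUL+sll.ALU ; dual
t=7 i11:ld.MEM ; no-port MEM/MEM
t=8 i12:st.MEM ; tail

CYCLES = 9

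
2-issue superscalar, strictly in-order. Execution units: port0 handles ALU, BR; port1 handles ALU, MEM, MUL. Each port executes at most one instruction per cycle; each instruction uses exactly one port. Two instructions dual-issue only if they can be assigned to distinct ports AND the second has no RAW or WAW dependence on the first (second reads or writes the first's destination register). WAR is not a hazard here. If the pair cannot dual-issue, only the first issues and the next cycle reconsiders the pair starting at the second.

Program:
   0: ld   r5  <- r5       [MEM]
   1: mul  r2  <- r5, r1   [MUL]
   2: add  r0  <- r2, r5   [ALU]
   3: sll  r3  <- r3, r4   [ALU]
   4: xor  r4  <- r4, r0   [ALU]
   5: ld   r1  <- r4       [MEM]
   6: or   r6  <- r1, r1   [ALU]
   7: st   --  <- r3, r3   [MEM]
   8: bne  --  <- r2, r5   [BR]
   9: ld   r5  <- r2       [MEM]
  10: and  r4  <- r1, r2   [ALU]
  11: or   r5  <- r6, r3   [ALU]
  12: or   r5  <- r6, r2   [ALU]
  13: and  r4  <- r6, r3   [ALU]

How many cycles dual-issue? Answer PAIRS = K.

PAIRS = 5

t=0 i0:ld ; no-port MEM/MUL
t=1 i1:mul ; RAW r2
t=2 i2&i3:add;sll ; dual
t=3 i4:xor ; RAW r4
t=4 i5:ld ; RAW r1
t=5 i6&i7:or;st ; dual
t=6 i8&i9:bne;ld ; dual
t=7 i10&i11:and;or ; dual
t=8 i12&i13:or;and ; dual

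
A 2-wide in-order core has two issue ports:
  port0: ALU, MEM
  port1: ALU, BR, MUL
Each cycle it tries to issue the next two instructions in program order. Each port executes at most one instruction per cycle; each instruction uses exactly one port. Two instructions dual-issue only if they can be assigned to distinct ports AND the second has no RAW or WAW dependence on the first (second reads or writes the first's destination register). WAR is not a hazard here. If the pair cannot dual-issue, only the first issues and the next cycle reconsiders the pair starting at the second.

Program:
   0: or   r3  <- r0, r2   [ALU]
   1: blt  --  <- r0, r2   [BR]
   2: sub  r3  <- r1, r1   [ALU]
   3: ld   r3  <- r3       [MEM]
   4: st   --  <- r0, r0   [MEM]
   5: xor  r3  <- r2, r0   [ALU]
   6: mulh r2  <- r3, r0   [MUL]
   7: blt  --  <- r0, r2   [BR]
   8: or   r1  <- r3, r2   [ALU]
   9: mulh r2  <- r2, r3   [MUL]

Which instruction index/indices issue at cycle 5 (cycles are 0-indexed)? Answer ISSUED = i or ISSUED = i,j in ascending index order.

t=0 i0&i1:or+blt ; 2-wide
t=1 i2:sub ; RAW+WAW r3
t=2 i3:ld ; no-port MEM/MEM
t=3 i4&i5:st+xor ; 2-wide
t=4 i6:mulh ; no-port MUL/BR
t=5 i7&i8:blt+or ; 2-wide
t=6 i9:mulh ; tail

ISSUED = 7,8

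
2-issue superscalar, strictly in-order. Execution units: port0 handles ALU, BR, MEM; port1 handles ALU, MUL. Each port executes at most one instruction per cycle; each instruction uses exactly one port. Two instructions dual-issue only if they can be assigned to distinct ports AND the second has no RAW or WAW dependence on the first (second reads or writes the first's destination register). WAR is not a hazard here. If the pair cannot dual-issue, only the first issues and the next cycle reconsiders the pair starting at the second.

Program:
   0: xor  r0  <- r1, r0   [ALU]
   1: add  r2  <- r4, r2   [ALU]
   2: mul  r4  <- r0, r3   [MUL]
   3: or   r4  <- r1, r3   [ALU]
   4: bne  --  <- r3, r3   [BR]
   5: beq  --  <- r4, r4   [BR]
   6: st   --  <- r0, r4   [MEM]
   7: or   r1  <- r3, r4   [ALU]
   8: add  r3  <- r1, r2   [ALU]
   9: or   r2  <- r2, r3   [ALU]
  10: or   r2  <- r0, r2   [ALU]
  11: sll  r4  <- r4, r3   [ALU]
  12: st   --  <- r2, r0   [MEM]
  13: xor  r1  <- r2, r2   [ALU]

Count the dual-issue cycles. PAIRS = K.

0. xor add @i0,i1  | pair
1. mul @i2  | WAW r4
2. or bne @i3,i4  | pair
3. beq @i5  | no-port BR/MEM
4. st or @i6,i7  | pair
5. add @i8  | RAW r3
6. or @i9  | RAW+WAW r2
7. or sll @i10,i11  | pair
8. st xor @i12,i13  | pair

PAIRS = 5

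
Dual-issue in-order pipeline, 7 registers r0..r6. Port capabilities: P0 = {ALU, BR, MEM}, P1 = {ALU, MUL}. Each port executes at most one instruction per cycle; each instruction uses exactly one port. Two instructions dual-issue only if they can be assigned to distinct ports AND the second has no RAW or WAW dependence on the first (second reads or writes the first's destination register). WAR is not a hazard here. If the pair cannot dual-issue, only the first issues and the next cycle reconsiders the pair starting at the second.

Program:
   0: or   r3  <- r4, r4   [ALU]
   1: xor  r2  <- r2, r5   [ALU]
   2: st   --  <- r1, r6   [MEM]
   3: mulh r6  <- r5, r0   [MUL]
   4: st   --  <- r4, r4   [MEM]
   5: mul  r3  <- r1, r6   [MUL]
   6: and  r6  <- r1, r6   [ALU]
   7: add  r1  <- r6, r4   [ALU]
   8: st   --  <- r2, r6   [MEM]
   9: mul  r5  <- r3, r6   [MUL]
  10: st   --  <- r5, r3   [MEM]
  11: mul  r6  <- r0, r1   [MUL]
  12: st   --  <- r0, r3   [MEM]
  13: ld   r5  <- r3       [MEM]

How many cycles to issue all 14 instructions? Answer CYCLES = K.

  cy0 -> i0,i1 (or xor) pair
  cy1 -> i2,i3 (st mulh) pair
  cy2 -> i4,i5 (st mul) pair
  cy3 -> i6 (and) RAW r6
  cy4 -> i7,i8 (add st) pair
  cy5 -> i9 (mul) RAW r5
  cy6 -> i10,i11 (st mul) pair
  cy7 -> i12 (st) no-port MEM/MEM
  cy8 -> i13 (ld) tail

CYCLES = 9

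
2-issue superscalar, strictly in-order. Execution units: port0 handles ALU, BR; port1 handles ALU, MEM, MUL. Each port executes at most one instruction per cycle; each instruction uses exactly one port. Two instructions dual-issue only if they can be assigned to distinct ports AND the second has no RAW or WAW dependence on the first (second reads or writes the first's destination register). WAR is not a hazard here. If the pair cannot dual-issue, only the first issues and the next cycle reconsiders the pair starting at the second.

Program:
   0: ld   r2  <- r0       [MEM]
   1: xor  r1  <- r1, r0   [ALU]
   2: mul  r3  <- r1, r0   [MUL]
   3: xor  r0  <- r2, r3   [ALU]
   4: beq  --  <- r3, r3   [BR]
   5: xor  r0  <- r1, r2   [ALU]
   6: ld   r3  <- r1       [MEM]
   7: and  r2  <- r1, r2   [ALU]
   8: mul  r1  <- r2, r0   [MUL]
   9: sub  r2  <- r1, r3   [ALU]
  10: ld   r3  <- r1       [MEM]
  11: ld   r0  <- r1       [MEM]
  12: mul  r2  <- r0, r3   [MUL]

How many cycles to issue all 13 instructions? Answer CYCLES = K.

c0: i0/i1 ld xor  dual
c1: i2 mul  RAW r3
c2: i3/i4 xor beq  dual
c3: i5/i6 xor ld  dual
c4: i7 and  RAW r2
c5: i8 mul  RAW r1
c6: i9/i10 sub ld  dual
c7: i11 ld  no-port MEM/MUL
c8: i12 mul  tail

CYCLES = 9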